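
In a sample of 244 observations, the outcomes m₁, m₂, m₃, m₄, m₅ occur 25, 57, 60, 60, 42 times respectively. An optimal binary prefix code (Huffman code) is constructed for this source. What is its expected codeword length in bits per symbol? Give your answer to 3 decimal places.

Probabilities are the counts divided by 244.
Repeatedly combine the two least-probable nodes; the expected code length is the sum of the merged weights.
merge 25/244 + 21/122 → 67/244
merge 57/244 + 15/61 → 117/244
merge 15/61 + 67/244 → 127/244
merge 117/244 + 127/244 → 1
L = 67/244 + 117/244 + 127/244 + 1 = 555/244 ≈ 2.275 bits/symbol.

2.275 bits/symbol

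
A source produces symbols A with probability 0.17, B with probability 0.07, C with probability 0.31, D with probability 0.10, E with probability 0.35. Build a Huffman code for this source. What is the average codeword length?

2.16 bits/symbol

Repeatedly combine the two least-probable nodes; the expected code length is the sum of the merged weights.
merge 7/100 + 1/10 → 17/100
merge 17/100 + 17/100 → 17/50
merge 31/100 + 17/50 → 13/20
merge 7/20 + 13/20 → 1
L = 17/100 + 17/50 + 13/20 + 1 = 54/25 = 2.16 bits/symbol.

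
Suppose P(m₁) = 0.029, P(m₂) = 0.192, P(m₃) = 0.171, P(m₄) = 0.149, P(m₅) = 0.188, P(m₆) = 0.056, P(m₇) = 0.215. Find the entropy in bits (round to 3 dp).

2.613 bits

H = −Σ pᵢ log₂ pᵢ.
−0.029·log₂(0.029) = 0.1481
−0.192·log₂(0.192) = 0.4571
−0.171·log₂(0.171) = 0.4357
−0.149·log₂(0.149) = 0.4092
−0.188·log₂(0.188) = 0.4533
−0.056·log₂(0.056) = 0.2329
−0.215·log₂(0.215) = 0.4768
Sum ≈ 2.6131 → 2.613 bits.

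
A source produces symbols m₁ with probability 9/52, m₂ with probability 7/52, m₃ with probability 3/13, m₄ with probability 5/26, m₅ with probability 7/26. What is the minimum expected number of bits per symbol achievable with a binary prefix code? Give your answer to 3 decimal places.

Repeatedly combine the two least-probable nodes; the expected code length is the sum of the merged weights.
merge 7/52 + 9/52 → 4/13
merge 5/26 + 3/13 → 11/26
merge 7/26 + 4/13 → 15/26
merge 11/26 + 15/26 → 1
L = 4/13 + 11/26 + 15/26 + 1 = 30/13 ≈ 2.308 bits/symbol.

2.308 bits/symbol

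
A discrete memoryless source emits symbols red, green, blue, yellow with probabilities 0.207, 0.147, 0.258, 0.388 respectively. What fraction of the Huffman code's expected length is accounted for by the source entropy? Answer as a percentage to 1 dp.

Entropy H = −Σ p log₂ p ≈ 1.9112 bits.
Huffman merges: 147/1000+207/1000→177/500; 129/500+177/500→153/250; 97/250+153/250→1. L = 983/500 ≈ 1.9660.
Efficiency = H/L = 1.9112/1.9660 = 97.2%.

97.2%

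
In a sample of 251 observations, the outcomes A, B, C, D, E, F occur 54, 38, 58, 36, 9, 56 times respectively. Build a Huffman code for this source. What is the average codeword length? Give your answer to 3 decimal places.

2.510 bits/symbol

Probabilities are the counts divided by 251.
Repeatedly combine the two least-probable nodes; the expected code length is the sum of the merged weights.
merge 9/251 + 36/251 → 45/251
merge 38/251 + 45/251 → 83/251
merge 54/251 + 56/251 → 110/251
merge 58/251 + 83/251 → 141/251
merge 110/251 + 141/251 → 1
L = 45/251 + 83/251 + 110/251 + 141/251 + 1 = 630/251 ≈ 2.510 bits/symbol.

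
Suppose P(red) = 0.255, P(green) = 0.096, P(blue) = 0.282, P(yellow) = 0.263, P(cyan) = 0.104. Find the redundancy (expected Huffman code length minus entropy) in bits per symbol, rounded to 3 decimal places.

0.011 bits

Entropy H = −Σ p log₂ p ≈ 2.1886 bits.
Huffman merges: 12/125+13/125→1/5; 1/5+51/200→91/200; 263/1000+141/500→109/200; 91/200+109/200→1. L = 11/5 ≈ 2.2000.
L − H = 2.2000 − 2.1886 = 0.011 bits.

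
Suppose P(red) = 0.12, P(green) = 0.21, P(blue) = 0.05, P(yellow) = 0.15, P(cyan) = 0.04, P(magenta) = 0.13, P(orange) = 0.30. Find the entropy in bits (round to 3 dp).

2.556 bits

H = −Σ pᵢ log₂ pᵢ.
−0.12·log₂(0.12) = 0.3671
−0.21·log₂(0.21) = 0.4728
−0.05·log₂(0.05) = 0.2161
−0.15·log₂(0.15) = 0.4105
−0.04·log₂(0.04) = 0.1858
−0.13·log₂(0.13) = 0.3826
−0.30·log₂(0.30) = 0.5211
Sum ≈ 2.5560 → 2.556 bits.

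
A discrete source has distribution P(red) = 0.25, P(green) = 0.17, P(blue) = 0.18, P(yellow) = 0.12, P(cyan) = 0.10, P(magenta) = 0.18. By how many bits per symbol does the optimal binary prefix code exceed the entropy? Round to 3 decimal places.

Entropy H = −Σ p log₂ p ≈ 2.5245 bits.
Huffman merges: 1/10+3/25→11/50; 17/100+9/50→7/20; 9/50+11/50→2/5; 1/4+7/20→3/5; 2/5+3/5→1. L = 257/100 ≈ 2.5700.
L − H = 2.5700 − 2.5245 = 0.046 bits.

0.046 bits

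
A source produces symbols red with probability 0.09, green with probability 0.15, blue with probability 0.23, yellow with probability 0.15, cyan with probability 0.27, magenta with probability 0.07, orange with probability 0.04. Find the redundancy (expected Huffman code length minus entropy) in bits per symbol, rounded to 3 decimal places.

Entropy H = −Σ p log₂ p ≈ 2.5857 bits.
Huffman merges: 1/25+7/100→11/100; 9/100+11/100→1/5; 3/20+3/20→3/10; 1/5+23/100→43/100; 27/100+3/10→57/100; 43/100+57/100→1. L = 261/100 ≈ 2.6100.
L − H = 2.6100 − 2.5857 = 0.024 bits.

0.024 bits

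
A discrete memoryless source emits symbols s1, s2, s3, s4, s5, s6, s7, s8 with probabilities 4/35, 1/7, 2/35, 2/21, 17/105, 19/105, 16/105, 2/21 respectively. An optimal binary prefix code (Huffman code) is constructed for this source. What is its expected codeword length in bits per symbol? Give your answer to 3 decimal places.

2.971 bits/symbol

Repeatedly combine the two least-probable nodes; the expected code length is the sum of the merged weights.
merge 2/35 + 2/21 → 16/105
merge 2/21 + 4/35 → 22/105
merge 1/7 + 16/105 → 31/105
merge 16/105 + 17/105 → 11/35
merge 19/105 + 22/105 → 41/105
merge 31/105 + 11/35 → 64/105
merge 41/105 + 64/105 → 1
L = 16/105 + 22/105 + 31/105 + 11/35 + 41/105 + 64/105 + 1 = 104/35 ≈ 2.971 bits/symbol.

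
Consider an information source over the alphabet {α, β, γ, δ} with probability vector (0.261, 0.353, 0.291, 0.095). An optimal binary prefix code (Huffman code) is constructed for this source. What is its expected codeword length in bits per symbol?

Repeatedly combine the two least-probable nodes; the expected code length is the sum of the merged weights.
merge 19/200 + 261/1000 → 89/250
merge 291/1000 + 353/1000 → 161/250
merge 89/250 + 161/250 → 1
L = 89/250 + 161/250 + 1 = 2 bits/symbol.

2 bits/symbol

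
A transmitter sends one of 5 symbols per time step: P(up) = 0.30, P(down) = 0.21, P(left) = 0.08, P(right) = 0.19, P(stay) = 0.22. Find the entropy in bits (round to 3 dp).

H = −Σ pᵢ log₂ pᵢ.
−0.30·log₂(0.30) = 0.5211
−0.21·log₂(0.21) = 0.4728
−0.08·log₂(0.08) = 0.2915
−0.19·log₂(0.19) = 0.4552
−0.22·log₂(0.22) = 0.4806
Sum ≈ 2.2212 → 2.221 bits.

2.221 bits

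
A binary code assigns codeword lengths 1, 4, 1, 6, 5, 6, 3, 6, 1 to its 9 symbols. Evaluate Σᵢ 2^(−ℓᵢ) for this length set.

With common denominator 2^6 = 64: Σ 2^(−ℓᵢ) = 32/64 + 4/64 + 32/64 + 1/64 + 2/64 + 1/64 + 8/64 + 1/64 + 32/64 = 113/64 = 1.765625.

1.765625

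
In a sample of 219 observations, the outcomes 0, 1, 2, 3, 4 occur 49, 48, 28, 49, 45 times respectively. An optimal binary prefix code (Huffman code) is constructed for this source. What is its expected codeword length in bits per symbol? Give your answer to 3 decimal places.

2.333 bits/symbol

Probabilities are the counts divided by 219.
Repeatedly combine the two least-probable nodes; the expected code length is the sum of the merged weights.
merge 28/219 + 15/73 → 1/3
merge 16/73 + 49/219 → 97/219
merge 49/219 + 1/3 → 122/219
merge 97/219 + 122/219 → 1
L = 1/3 + 97/219 + 122/219 + 1 = 7/3 ≈ 2.333 bits/symbol.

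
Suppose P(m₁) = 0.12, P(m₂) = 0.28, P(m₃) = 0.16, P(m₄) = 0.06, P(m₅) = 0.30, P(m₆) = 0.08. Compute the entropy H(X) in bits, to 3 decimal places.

H = −Σ pᵢ log₂ pᵢ.
−0.12·log₂(0.12) = 0.3671
−0.28·log₂(0.28) = 0.5142
−0.16·log₂(0.16) = 0.4230
−0.06·log₂(0.06) = 0.2435
−0.30·log₂(0.30) = 0.5211
−0.08·log₂(0.08) = 0.2915
Sum ≈ 2.3604 → 2.360 bits.

2.360 bits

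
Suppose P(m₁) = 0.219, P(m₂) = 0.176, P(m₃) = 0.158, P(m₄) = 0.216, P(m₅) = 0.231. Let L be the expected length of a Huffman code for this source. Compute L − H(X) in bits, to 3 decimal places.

Entropy H = −Σ p log₂ p ≈ 2.3074 bits.
Huffman merges: 79/500+22/125→167/500; 27/125+219/1000→87/200; 231/1000+167/500→113/200; 87/200+113/200→1. L = 1167/500 ≈ 2.3340.
L − H = 2.3340 − 2.3074 = 0.027 bits.

0.027 bits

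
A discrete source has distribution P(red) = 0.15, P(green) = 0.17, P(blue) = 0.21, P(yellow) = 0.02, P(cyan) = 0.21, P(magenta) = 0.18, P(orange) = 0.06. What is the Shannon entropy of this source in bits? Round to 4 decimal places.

2.5925 bits

H = −Σ pᵢ log₂ pᵢ.
−0.15·log₂(0.15) = 0.4105
−0.17·log₂(0.17) = 0.4346
−0.21·log₂(0.21) = 0.4728
−0.02·log₂(0.02) = 0.1129
−0.21·log₂(0.21) = 0.4728
−0.18·log₂(0.18) = 0.4453
−0.06·log₂(0.06) = 0.2435
Sum ≈ 2.5925 → 2.5925 bits.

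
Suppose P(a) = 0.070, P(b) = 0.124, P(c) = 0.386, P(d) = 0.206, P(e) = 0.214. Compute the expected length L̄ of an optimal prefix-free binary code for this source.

2.194 bits/symbol

Repeatedly combine the two least-probable nodes; the expected code length is the sum of the merged weights.
merge 7/100 + 31/250 → 97/500
merge 97/500 + 103/500 → 2/5
merge 107/500 + 193/500 → 3/5
merge 2/5 + 3/5 → 1
L = 97/500 + 2/5 + 3/5 + 1 = 1097/500 = 2.194 bits/symbol.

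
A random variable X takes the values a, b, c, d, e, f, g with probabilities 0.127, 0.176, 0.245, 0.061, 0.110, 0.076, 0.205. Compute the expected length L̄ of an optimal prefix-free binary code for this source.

Repeatedly combine the two least-probable nodes; the expected code length is the sum of the merged weights.
merge 61/1000 + 19/250 → 137/1000
merge 11/100 + 127/1000 → 237/1000
merge 137/1000 + 22/125 → 313/1000
merge 41/200 + 237/1000 → 221/500
merge 49/200 + 313/1000 → 279/500
merge 221/500 + 279/500 → 1
L = 137/1000 + 237/1000 + 313/1000 + 221/500 + 279/500 + 1 = 2687/1000 = 2.687 bits/symbol.

2.687 bits/symbol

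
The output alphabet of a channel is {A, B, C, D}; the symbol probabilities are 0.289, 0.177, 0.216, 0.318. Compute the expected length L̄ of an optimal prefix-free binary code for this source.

2 bits/symbol

Repeatedly combine the two least-probable nodes; the expected code length is the sum of the merged weights.
merge 177/1000 + 27/125 → 393/1000
merge 289/1000 + 159/500 → 607/1000
merge 393/1000 + 607/1000 → 1
L = 393/1000 + 607/1000 + 1 = 2 bits/symbol.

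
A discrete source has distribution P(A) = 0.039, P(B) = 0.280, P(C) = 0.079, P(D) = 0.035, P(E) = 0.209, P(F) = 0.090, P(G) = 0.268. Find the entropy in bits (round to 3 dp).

H = −Σ pᵢ log₂ pᵢ.
−0.039·log₂(0.039) = 0.1825
−0.280·log₂(0.280) = 0.5142
−0.079·log₂(0.079) = 0.2893
−0.035·log₂(0.035) = 0.1693
−0.209·log₂(0.209) = 0.4720
−0.090·log₂(0.090) = 0.3127
−0.268·log₂(0.268) = 0.5091
Sum ≈ 2.4491 → 2.449 bits.

2.449 bits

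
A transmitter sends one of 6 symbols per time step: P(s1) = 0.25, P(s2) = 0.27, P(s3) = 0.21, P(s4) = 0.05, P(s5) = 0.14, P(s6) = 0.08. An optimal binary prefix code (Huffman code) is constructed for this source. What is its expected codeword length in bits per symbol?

2.4 bits/symbol

Repeatedly combine the two least-probable nodes; the expected code length is the sum of the merged weights.
merge 1/20 + 2/25 → 13/100
merge 13/100 + 7/50 → 27/100
merge 21/100 + 1/4 → 23/50
merge 27/100 + 27/100 → 27/50
merge 23/50 + 27/50 → 1
L = 13/100 + 27/100 + 23/50 + 27/50 + 1 = 12/5 = 2.4 bits/symbol.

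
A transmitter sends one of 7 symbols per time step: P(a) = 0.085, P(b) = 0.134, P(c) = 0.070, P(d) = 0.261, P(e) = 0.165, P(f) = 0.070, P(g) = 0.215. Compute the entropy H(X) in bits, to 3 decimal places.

2.639 bits

H = −Σ pᵢ log₂ pᵢ.
−0.085·log₂(0.085) = 0.3023
−0.134·log₂(0.134) = 0.3886
−0.070·log₂(0.070) = 0.2686
−0.261·log₂(0.261) = 0.5058
−0.165·log₂(0.165) = 0.4289
−0.070·log₂(0.070) = 0.2686
−0.215·log₂(0.215) = 0.4768
Sum ≈ 2.6394 → 2.639 bits.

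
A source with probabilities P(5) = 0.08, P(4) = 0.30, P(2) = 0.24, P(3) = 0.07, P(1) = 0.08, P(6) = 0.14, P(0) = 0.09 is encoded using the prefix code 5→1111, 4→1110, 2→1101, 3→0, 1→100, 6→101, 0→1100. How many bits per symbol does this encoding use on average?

L̄ = Σ pᵢ·ℓᵢ = 0.08·4 + 0.30·4 + 0.24·4 + 0.07·1 + 0.08·3 + 0.14·3 + 0.09·4 = 3.57 bits/symbol.

3.57 bits/symbol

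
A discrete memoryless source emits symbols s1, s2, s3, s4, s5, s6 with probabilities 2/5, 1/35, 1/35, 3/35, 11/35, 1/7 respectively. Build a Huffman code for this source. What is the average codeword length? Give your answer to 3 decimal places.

2.086 bits/symbol

Repeatedly combine the two least-probable nodes; the expected code length is the sum of the merged weights.
merge 1/35 + 1/35 → 2/35
merge 2/35 + 3/35 → 1/7
merge 1/7 + 1/7 → 2/7
merge 2/7 + 11/35 → 3/5
merge 2/5 + 3/5 → 1
L = 2/35 + 1/7 + 2/7 + 3/5 + 1 = 73/35 ≈ 2.086 bits/symbol.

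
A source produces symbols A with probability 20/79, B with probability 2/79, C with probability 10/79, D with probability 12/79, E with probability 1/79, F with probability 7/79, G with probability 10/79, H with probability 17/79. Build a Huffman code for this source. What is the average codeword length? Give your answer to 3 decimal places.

Repeatedly combine the two least-probable nodes; the expected code length is the sum of the merged weights.
merge 1/79 + 2/79 → 3/79
merge 3/79 + 7/79 → 10/79
merge 10/79 + 10/79 → 20/79
merge 10/79 + 12/79 → 22/79
merge 17/79 + 20/79 → 37/79
merge 20/79 + 22/79 → 42/79
merge 37/79 + 42/79 → 1
L = 3/79 + 10/79 + 20/79 + 22/79 + 37/79 + 42/79 + 1 = 213/79 ≈ 2.696 bits/symbol.

2.696 bits/symbol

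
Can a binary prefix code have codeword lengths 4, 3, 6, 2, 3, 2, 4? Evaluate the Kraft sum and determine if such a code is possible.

With common denominator 2^6 = 64: Σ 2^(−ℓᵢ) = 4/64 + 8/64 + 1/64 + 16/64 + 8/64 + 16/64 + 4/64 = 57/64 = 0.890625.
Kraft's inequality requires Σ ≤ 1; here Σ = 0.890625 ≤ 1, so such a prefix code exists.

0.890625; yes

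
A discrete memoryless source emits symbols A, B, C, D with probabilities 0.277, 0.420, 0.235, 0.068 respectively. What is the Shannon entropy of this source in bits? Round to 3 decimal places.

H = −Σ pᵢ log₂ pᵢ.
−0.277·log₂(0.277) = 0.5130
−0.420·log₂(0.420) = 0.5256
−0.235·log₂(0.235) = 0.4910
−0.068·log₂(0.068) = 0.2637
Sum ≈ 1.7934 → 1.793 bits.

1.793 bits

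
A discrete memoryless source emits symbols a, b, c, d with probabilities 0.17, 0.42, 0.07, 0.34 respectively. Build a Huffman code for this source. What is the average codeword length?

1.82 bits/symbol

Repeatedly combine the two least-probable nodes; the expected code length is the sum of the merged weights.
merge 7/100 + 17/100 → 6/25
merge 6/25 + 17/50 → 29/50
merge 21/50 + 29/50 → 1
L = 6/25 + 29/50 + 1 = 91/50 = 1.82 bits/symbol.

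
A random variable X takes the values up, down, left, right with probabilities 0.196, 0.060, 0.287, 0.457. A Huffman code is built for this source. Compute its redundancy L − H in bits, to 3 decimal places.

0.062 bits

Entropy H = −Σ p log₂ p ≈ 1.7375 bits.
Huffman merges: 3/50+49/250→32/125; 32/125+287/1000→543/1000; 457/1000+543/1000→1. L = 1799/1000 ≈ 1.7990.
L − H = 1.7990 − 1.7375 = 0.062 bits.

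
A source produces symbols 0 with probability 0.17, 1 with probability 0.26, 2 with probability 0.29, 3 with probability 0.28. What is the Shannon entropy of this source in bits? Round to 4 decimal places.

1.9720 bits

H = −Σ pᵢ log₂ pᵢ.
−0.17·log₂(0.17) = 0.4346
−0.26·log₂(0.26) = 0.5053
−0.29·log₂(0.29) = 0.5179
−0.28·log₂(0.28) = 0.5142
Sum ≈ 1.9720 → 1.9720 bits.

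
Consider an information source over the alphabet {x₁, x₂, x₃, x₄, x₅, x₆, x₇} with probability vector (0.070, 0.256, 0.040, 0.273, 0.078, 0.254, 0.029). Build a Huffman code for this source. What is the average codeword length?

Repeatedly combine the two least-probable nodes; the expected code length is the sum of the merged weights.
merge 29/1000 + 1/25 → 69/1000
merge 69/1000 + 7/100 → 139/1000
merge 39/500 + 139/1000 → 217/1000
merge 217/1000 + 127/500 → 471/1000
merge 32/125 + 273/1000 → 529/1000
merge 471/1000 + 529/1000 → 1
L = 69/1000 + 139/1000 + 217/1000 + 471/1000 + 529/1000 + 1 = 97/40 = 2.425 bits/symbol.

2.425 bits/symbol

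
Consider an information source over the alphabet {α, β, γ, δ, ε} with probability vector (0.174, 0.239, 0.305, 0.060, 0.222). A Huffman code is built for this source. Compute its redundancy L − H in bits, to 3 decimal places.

Entropy H = −Σ p log₂ p ≈ 2.1806 bits.
Huffman merges: 3/50+87/500→117/500; 111/500+117/500→57/125; 239/1000+61/200→68/125; 57/125+68/125→1. L = 1117/500 ≈ 2.2340.
L − H = 2.2340 − 2.1806 = 0.053 bits.

0.053 bits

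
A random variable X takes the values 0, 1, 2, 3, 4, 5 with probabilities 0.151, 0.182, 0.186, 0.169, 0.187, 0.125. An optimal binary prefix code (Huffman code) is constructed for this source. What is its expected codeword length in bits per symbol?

Repeatedly combine the two least-probable nodes; the expected code length is the sum of the merged weights.
merge 1/8 + 151/1000 → 69/250
merge 169/1000 + 91/500 → 351/1000
merge 93/500 + 187/1000 → 373/1000
merge 69/250 + 351/1000 → 627/1000
merge 373/1000 + 627/1000 → 1
L = 69/250 + 351/1000 + 373/1000 + 627/1000 + 1 = 2627/1000 = 2.627 bits/symbol.

2.627 bits/symbol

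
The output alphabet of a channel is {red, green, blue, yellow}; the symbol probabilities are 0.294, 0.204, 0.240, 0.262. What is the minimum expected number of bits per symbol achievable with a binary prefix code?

2 bits/symbol

Repeatedly combine the two least-probable nodes; the expected code length is the sum of the merged weights.
merge 51/250 + 6/25 → 111/250
merge 131/500 + 147/500 → 139/250
merge 111/250 + 139/250 → 1
L = 111/250 + 139/250 + 1 = 2 bits/symbol.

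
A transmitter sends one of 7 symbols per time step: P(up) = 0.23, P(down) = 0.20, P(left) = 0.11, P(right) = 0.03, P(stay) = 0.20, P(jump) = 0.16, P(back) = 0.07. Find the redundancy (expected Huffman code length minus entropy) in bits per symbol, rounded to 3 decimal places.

0.060 bits

Entropy H = −Σ p log₂ p ≈ 2.6101 bits.
Huffman merges: 3/100+7/100→1/10; 1/10+11/100→21/100; 4/25+1/5→9/25; 1/5+21/100→41/100; 23/100+9/25→59/100; 41/100+59/100→1. L = 267/100 ≈ 2.6700.
L − H = 2.6700 − 2.6101 = 0.060 bits.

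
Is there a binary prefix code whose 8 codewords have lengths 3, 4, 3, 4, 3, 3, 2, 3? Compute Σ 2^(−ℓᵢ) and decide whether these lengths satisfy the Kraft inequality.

With common denominator 2^4 = 16: Σ 2^(−ℓᵢ) = 2/16 + 1/16 + 2/16 + 1/16 + 2/16 + 2/16 + 4/16 + 2/16 = 16/16 = 1.
Kraft's inequality requires Σ ≤ 1; here Σ = 1 ≤ 1, so such a prefix code exists.

1; yes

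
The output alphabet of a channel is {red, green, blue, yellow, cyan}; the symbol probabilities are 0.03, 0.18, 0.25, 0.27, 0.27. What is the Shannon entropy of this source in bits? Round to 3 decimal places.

2.117 bits

H = −Σ pᵢ log₂ pᵢ.
−0.03·log₂(0.03) = 0.1518
−0.18·log₂(0.18) = 0.4453
−0.25·log₂(0.25) = 0.5000
−0.27·log₂(0.27) = 0.5100
−0.27·log₂(0.27) = 0.5100
Sum ≈ 2.1171 → 2.117 bits.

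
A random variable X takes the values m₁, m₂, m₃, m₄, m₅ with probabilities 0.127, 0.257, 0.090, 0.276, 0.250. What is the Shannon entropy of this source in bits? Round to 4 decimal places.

H = −Σ pᵢ log₂ pᵢ.
−0.127·log₂(0.127) = 0.3781
−0.257·log₂(0.257) = 0.5038
−0.090·log₂(0.090) = 0.3127
−0.276·log₂(0.276) = 0.5126
−0.250·log₂(0.250) = 0.5000
Sum ≈ 2.2071 → 2.2071 bits.

2.2071 bits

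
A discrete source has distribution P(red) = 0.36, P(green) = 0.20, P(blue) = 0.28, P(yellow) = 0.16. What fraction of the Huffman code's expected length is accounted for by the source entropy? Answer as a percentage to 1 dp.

Entropy H = −Σ p log₂ p ≈ 1.9322 bits.
Huffman merges: 4/25+1/5→9/25; 7/25+9/25→16/25; 9/25+16/25→1. L = 2 ≈ 2.0000.
Efficiency = H/L = 1.9322/2.0000 = 96.6%.

96.6%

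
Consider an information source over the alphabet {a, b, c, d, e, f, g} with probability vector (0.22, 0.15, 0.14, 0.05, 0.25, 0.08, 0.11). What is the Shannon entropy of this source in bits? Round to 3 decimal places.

H = −Σ pᵢ log₂ pᵢ.
−0.22·log₂(0.22) = 0.4806
−0.15·log₂(0.15) = 0.4105
−0.14·log₂(0.14) = 0.3971
−0.05·log₂(0.05) = 0.2161
−0.25·log₂(0.25) = 0.5000
−0.08·log₂(0.08) = 0.2915
−0.11·log₂(0.11) = 0.3503
Sum ≈ 2.6461 → 2.646 bits.

2.646 bits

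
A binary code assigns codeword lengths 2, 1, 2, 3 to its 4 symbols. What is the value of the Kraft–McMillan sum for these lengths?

With common denominator 2^3 = 8: Σ 2^(−ℓᵢ) = 2/8 + 4/8 + 2/8 + 1/8 = 9/8 = 1.125.

1.125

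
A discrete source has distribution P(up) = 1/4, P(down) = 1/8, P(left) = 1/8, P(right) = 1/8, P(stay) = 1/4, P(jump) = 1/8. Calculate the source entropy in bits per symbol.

Each probability is a power of 1/2, so log₂(1/p) is an integer.
H = Σ p·log₂(1/p) = 1/4·2 + 1/8·3 + 1/8·3 + 1/8·3 + 1/4·2 + 1/8·3 = 2.5 bits.

2.5 bits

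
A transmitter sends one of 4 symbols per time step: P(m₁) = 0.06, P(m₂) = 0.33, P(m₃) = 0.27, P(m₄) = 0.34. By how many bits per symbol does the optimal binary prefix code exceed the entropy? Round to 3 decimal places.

Entropy H = −Σ p log₂ p ≈ 1.8106 bits.
Huffman merges: 3/50+27/100→33/100; 33/100+33/100→33/50; 17/50+33/50→1. L = 199/100 ≈ 1.9900.
L − H = 1.9900 − 1.8106 = 0.179 bits.

0.179 bits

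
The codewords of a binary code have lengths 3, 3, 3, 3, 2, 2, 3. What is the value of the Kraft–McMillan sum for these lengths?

1.125

With common denominator 2^3 = 8: Σ 2^(−ℓᵢ) = 1/8 + 1/8 + 1/8 + 1/8 + 2/8 + 2/8 + 1/8 = 9/8 = 1.125.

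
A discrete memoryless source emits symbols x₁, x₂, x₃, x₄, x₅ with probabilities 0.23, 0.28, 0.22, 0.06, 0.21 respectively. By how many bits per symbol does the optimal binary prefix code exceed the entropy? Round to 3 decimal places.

0.071 bits

Entropy H = −Σ p log₂ p ≈ 2.1988 bits.
Huffman merges: 3/50+21/100→27/100; 11/50+23/100→9/20; 27/100+7/25→11/20; 9/20+11/20→1. L = 227/100 ≈ 2.2700.
L − H = 2.2700 − 2.1988 = 0.071 bits.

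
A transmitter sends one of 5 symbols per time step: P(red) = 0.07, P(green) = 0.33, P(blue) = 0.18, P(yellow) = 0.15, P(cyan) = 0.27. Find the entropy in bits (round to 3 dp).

H = −Σ pᵢ log₂ pᵢ.
−0.07·log₂(0.07) = 0.2686
−0.33·log₂(0.33) = 0.5278
−0.18·log₂(0.18) = 0.4453
−0.15·log₂(0.15) = 0.4105
−0.27·log₂(0.27) = 0.5100
Sum ≈ 2.1623 → 2.162 bits.

2.162 bits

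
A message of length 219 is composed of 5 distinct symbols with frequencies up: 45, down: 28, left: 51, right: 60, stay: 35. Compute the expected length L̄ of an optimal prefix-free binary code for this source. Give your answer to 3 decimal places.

2.288 bits/symbol

Probabilities are the counts divided by 219.
Repeatedly combine the two least-probable nodes; the expected code length is the sum of the merged weights.
merge 28/219 + 35/219 → 21/73
merge 15/73 + 17/73 → 32/73
merge 20/73 + 21/73 → 41/73
merge 32/73 + 41/73 → 1
L = 21/73 + 32/73 + 41/73 + 1 = 167/73 ≈ 2.288 bits/symbol.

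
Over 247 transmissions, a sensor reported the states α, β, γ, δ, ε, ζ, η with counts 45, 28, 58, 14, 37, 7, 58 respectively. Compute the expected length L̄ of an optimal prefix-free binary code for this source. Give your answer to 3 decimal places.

2.615 bits/symbol

Probabilities are the counts divided by 247.
Repeatedly combine the two least-probable nodes; the expected code length is the sum of the merged weights.
merge 7/247 + 14/247 → 21/247
merge 21/247 + 28/247 → 49/247
merge 37/247 + 45/247 → 82/247
merge 49/247 + 58/247 → 107/247
merge 58/247 + 82/247 → 140/247
merge 107/247 + 140/247 → 1
L = 21/247 + 49/247 + 82/247 + 107/247 + 140/247 + 1 = 34/13 ≈ 2.615 bits/symbol.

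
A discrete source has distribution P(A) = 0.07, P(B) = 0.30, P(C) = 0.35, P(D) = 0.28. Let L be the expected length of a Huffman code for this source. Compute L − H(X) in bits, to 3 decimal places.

Entropy H = −Σ p log₂ p ≈ 1.8340 bits.
Huffman merges: 7/100+7/25→7/20; 3/10+7/20→13/20; 7/20+13/20→1. L = 2 ≈ 2.0000.
L − H = 2.0000 − 1.8340 = 0.166 bits.

0.166 bits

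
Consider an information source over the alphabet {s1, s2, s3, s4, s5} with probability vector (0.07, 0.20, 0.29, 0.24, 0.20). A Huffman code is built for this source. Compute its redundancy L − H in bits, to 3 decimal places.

Entropy H = −Σ p log₂ p ≈ 2.2094 bits.
Huffman merges: 7/100+1/5→27/100; 1/5+6/25→11/25; 27/100+29/100→14/25; 11/25+14/25→1. L = 227/100 ≈ 2.2700.
L − H = 2.2700 − 2.2094 = 0.061 bits.

0.061 bits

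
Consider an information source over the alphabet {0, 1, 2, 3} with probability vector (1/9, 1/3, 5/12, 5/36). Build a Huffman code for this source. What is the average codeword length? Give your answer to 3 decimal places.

1.833 bits/symbol

Repeatedly combine the two least-probable nodes; the expected code length is the sum of the merged weights.
merge 1/9 + 5/36 → 1/4
merge 1/4 + 1/3 → 7/12
merge 5/12 + 7/12 → 1
L = 1/4 + 7/12 + 1 = 11/6 ≈ 1.833 bits/symbol.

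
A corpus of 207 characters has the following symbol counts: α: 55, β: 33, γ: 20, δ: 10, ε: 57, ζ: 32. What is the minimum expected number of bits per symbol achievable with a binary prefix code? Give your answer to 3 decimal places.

Probabilities are the counts divided by 207.
Repeatedly combine the two least-probable nodes; the expected code length is the sum of the merged weights.
merge 10/207 + 20/207 → 10/69
merge 10/69 + 32/207 → 62/207
merge 11/69 + 55/207 → 88/207
merge 19/69 + 62/207 → 119/207
merge 88/207 + 119/207 → 1
L = 10/69 + 62/207 + 88/207 + 119/207 + 1 = 22/9 ≈ 2.444 bits/symbol.

2.444 bits/symbol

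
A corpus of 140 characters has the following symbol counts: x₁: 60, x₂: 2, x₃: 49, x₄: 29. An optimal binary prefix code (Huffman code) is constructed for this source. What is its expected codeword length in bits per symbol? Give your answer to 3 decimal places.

1.793 bits/symbol

Probabilities are the counts divided by 140.
Repeatedly combine the two least-probable nodes; the expected code length is the sum of the merged weights.
merge 1/70 + 29/140 → 31/140
merge 31/140 + 7/20 → 4/7
merge 3/7 + 4/7 → 1
L = 31/140 + 4/7 + 1 = 251/140 ≈ 1.793 bits/symbol.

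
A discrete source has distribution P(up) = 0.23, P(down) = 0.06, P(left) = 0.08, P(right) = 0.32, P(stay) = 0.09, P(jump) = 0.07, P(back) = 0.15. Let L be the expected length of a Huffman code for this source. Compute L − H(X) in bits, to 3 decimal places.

0.040 bits

Entropy H = −Σ p log₂ p ≈ 2.5405 bits.
Huffman merges: 3/50+7/100→13/100; 2/25+9/100→17/100; 13/100+3/20→7/25; 17/100+23/100→2/5; 7/25+8/25→3/5; 2/5+3/5→1. L = 129/50 ≈ 2.5800.
L − H = 2.5800 − 2.5405 = 0.040 bits.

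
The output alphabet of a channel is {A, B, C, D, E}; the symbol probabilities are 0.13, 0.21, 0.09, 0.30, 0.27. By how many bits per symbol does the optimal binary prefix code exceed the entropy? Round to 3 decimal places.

Entropy H = −Σ p log₂ p ≈ 2.1992 bits.
Huffman merges: 9/100+13/100→11/50; 21/100+11/50→43/100; 27/100+3/10→57/100; 43/100+57/100→1. L = 111/50 ≈ 2.2200.
L − H = 2.2200 − 2.1992 = 0.021 bits.

0.021 bits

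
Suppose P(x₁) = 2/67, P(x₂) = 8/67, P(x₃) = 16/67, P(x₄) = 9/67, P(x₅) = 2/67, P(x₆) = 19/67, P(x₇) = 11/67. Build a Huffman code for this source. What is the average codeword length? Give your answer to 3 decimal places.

Repeatedly combine the two least-probable nodes; the expected code length is the sum of the merged weights.
merge 2/67 + 2/67 → 4/67
merge 4/67 + 8/67 → 12/67
merge 9/67 + 11/67 → 20/67
merge 12/67 + 16/67 → 28/67
merge 19/67 + 20/67 → 39/67
merge 28/67 + 39/67 → 1
L = 4/67 + 12/67 + 20/67 + 28/67 + 39/67 + 1 = 170/67 ≈ 2.537 bits/symbol.

2.537 bits/symbol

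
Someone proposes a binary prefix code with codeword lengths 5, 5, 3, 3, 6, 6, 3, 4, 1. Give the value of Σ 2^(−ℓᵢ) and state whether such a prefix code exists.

With common denominator 2^6 = 64: Σ 2^(−ℓᵢ) = 2/64 + 2/64 + 8/64 + 8/64 + 1/64 + 1/64 + 8/64 + 4/64 + 32/64 = 66/64 = 1.03125.
Kraft's inequality requires Σ ≤ 1; here Σ = 1.03125 > 1, so no such prefix code exists.

1.03125; no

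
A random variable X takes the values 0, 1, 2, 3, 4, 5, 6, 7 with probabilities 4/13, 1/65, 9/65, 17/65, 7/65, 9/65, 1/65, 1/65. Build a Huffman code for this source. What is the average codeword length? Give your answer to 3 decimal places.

2.508 bits/symbol

Repeatedly combine the two least-probable nodes; the expected code length is the sum of the merged weights.
merge 1/65 + 1/65 → 2/65
merge 1/65 + 2/65 → 3/65
merge 3/65 + 7/65 → 2/13
merge 9/65 + 9/65 → 18/65
merge 2/13 + 17/65 → 27/65
merge 18/65 + 4/13 → 38/65
merge 27/65 + 38/65 → 1
L = 2/65 + 3/65 + 2/13 + 18/65 + 27/65 + 38/65 + 1 = 163/65 ≈ 2.508 bits/symbol.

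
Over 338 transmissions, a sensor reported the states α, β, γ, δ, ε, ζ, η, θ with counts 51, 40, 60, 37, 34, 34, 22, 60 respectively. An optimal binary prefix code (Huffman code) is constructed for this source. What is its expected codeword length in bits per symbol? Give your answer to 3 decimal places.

Probabilities are the counts divided by 338.
Repeatedly combine the two least-probable nodes; the expected code length is the sum of the merged weights.
merge 11/169 + 17/169 → 28/169
merge 17/169 + 37/338 → 71/338
merge 20/169 + 51/338 → 7/26
merge 28/169 + 30/169 → 58/169
merge 30/169 + 71/338 → 131/338
merge 7/26 + 58/169 → 207/338
merge 131/338 + 207/338 → 1
L = 28/169 + 71/338 + 7/26 + 58/169 + 131/338 + 207/338 + 1 = 505/169 ≈ 2.988 bits/symbol.

2.988 bits/symbol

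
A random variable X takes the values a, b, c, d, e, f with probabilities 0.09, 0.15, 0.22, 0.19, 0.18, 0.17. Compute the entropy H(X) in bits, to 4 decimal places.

H = −Σ pᵢ log₂ pᵢ.
−0.09·log₂(0.09) = 0.3127
−0.15·log₂(0.15) = 0.4105
−0.22·log₂(0.22) = 0.4806
−0.19·log₂(0.19) = 0.4552
−0.18·log₂(0.18) = 0.4453
−0.17·log₂(0.17) = 0.4346
Sum ≈ 2.5389 → 2.5389 bits.

2.5389 bits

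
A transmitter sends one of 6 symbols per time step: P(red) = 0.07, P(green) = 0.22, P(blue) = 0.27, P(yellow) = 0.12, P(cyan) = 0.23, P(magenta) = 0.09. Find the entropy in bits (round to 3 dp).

H = −Σ pᵢ log₂ pᵢ.
−0.07·log₂(0.07) = 0.2686
−0.22·log₂(0.22) = 0.4806
−0.27·log₂(0.27) = 0.5100
−0.12·log₂(0.12) = 0.3671
−0.23·log₂(0.23) = 0.4877
−0.09·log₂(0.09) = 0.3127
Sum ≈ 2.4265 → 2.427 bits.

2.427 bits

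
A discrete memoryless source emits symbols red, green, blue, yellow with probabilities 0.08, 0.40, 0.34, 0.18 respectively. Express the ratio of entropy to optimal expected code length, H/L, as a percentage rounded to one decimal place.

96.5%

Entropy H = −Σ p log₂ p ≈ 1.7948 bits.
Huffman merges: 2/25+9/50→13/50; 13/50+17/50→3/5; 2/5+3/5→1. L = 93/50 ≈ 1.8600.
Efficiency = H/L = 1.7948/1.8600 = 96.5%.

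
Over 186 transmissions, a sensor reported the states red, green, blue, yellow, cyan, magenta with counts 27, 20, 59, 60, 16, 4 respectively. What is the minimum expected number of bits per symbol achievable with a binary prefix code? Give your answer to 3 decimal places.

2.323 bits/symbol

Probabilities are the counts divided by 186.
Repeatedly combine the two least-probable nodes; the expected code length is the sum of the merged weights.
merge 2/93 + 8/93 → 10/93
merge 10/93 + 10/93 → 20/93
merge 9/62 + 20/93 → 67/186
merge 59/186 + 10/31 → 119/186
merge 67/186 + 119/186 → 1
L = 10/93 + 20/93 + 67/186 + 119/186 + 1 = 72/31 ≈ 2.323 bits/symbol.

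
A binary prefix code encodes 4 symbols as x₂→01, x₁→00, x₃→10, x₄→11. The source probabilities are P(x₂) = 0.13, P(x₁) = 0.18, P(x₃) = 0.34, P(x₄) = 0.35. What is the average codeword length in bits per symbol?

L̄ = Σ pᵢ·ℓᵢ = 0.13·2 + 0.18·2 + 0.34·2 + 0.35·2 = 2 bits/symbol.

2 bits/symbol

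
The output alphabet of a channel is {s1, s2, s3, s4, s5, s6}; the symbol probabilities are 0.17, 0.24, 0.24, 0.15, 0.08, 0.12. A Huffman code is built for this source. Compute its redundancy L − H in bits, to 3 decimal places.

Entropy H = −Σ p log₂ p ≈ 2.4920 bits.
Huffman merges: 2/25+3/25→1/5; 3/20+17/100→8/25; 1/5+6/25→11/25; 6/25+8/25→14/25; 11/25+14/25→1. L = 63/25 ≈ 2.5200.
L − H = 2.5200 − 2.4920 = 0.028 bits.

0.028 bits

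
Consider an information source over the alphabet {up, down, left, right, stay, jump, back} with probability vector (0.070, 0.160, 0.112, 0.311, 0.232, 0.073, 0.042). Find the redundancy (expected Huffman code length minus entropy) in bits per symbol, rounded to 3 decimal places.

Entropy H = −Σ p log₂ p ≈ 2.5261 bits.
Huffman merges: 21/500+7/100→14/125; 73/1000+14/125→37/200; 14/125+4/25→34/125; 37/200+29/125→417/1000; 34/125+311/1000→583/1000; 417/1000+583/1000→1. L = 2569/1000 ≈ 2.5690.
L − H = 2.5690 − 2.5261 = 0.043 bits.

0.043 bits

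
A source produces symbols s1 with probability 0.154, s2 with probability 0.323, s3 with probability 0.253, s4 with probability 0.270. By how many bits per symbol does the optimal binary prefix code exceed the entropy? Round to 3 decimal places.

Entropy H = −Σ p log₂ p ≈ 1.9539 bits.
Huffman merges: 77/500+253/1000→407/1000; 27/100+323/1000→593/1000; 407/1000+593/1000→1. L = 2 ≈ 2.0000.
L − H = 2.0000 − 1.9539 = 0.046 bits.

0.046 bits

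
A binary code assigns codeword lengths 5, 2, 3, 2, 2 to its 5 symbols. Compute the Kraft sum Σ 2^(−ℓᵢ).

0.90625

With common denominator 2^5 = 32: Σ 2^(−ℓᵢ) = 1/32 + 8/32 + 4/32 + 8/32 + 8/32 = 29/32 = 0.90625.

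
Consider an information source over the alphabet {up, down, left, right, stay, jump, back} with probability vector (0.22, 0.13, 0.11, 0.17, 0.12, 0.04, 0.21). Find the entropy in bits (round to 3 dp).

2.674 bits

H = −Σ pᵢ log₂ pᵢ.
−0.22·log₂(0.22) = 0.4806
−0.13·log₂(0.13) = 0.3826
−0.11·log₂(0.11) = 0.3503
−0.17·log₂(0.17) = 0.4346
−0.12·log₂(0.12) = 0.3671
−0.04·log₂(0.04) = 0.1858
−0.21·log₂(0.21) = 0.4728
Sum ≈ 2.6737 → 2.674 bits.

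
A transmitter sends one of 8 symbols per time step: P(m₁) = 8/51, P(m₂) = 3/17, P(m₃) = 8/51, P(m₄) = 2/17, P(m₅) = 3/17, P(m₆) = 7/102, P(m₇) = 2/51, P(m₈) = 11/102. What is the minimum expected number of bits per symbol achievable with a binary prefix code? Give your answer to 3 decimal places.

2.931 bits/symbol

Repeatedly combine the two least-probable nodes; the expected code length is the sum of the merged weights.
merge 2/51 + 7/102 → 11/102
merge 11/102 + 11/102 → 11/51
merge 2/17 + 8/51 → 14/51
merge 8/51 + 3/17 → 1/3
merge 3/17 + 11/51 → 20/51
merge 14/51 + 1/3 → 31/51
merge 20/51 + 31/51 → 1
L = 11/102 + 11/51 + 14/51 + 1/3 + 20/51 + 31/51 + 1 = 299/102 ≈ 2.931 bits/symbol.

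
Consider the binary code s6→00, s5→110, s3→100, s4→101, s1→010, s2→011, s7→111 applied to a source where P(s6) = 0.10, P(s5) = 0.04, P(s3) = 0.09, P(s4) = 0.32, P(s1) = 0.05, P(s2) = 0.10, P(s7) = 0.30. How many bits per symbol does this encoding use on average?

L̄ = Σ pᵢ·ℓᵢ = 0.10·2 + 0.04·3 + 0.09·3 + 0.32·3 + 0.05·3 + 0.10·3 + 0.30·3 = 2.9 bits/symbol.

2.9 bits/symbol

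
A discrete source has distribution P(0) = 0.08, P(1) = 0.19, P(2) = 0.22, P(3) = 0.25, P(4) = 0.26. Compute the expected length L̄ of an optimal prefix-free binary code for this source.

Repeatedly combine the two least-probable nodes; the expected code length is the sum of the merged weights.
merge 2/25 + 19/100 → 27/100
merge 11/50 + 1/4 → 47/100
merge 13/50 + 27/100 → 53/100
merge 47/100 + 53/100 → 1
L = 27/100 + 47/100 + 53/100 + 1 = 227/100 = 2.27 bits/symbol.

2.27 bits/symbol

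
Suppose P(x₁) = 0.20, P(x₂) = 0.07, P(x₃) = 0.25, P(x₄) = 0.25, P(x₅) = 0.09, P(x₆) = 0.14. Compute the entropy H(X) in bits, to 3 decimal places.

2.443 bits

H = −Σ pᵢ log₂ pᵢ.
−0.20·log₂(0.20) = 0.4644
−0.07·log₂(0.07) = 0.2686
−0.25·log₂(0.25) = 0.5000
−0.25·log₂(0.25) = 0.5000
−0.09·log₂(0.09) = 0.3127
−0.14·log₂(0.14) = 0.3971
Sum ≈ 2.4427 → 2.443 bits.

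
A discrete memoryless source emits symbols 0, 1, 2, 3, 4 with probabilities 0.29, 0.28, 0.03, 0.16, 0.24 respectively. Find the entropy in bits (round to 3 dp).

H = −Σ pᵢ log₂ pᵢ.
−0.29·log₂(0.29) = 0.5179
−0.28·log₂(0.28) = 0.5142
−0.03·log₂(0.03) = 0.1518
−0.16·log₂(0.16) = 0.4230
−0.24·log₂(0.24) = 0.4941
Sum ≈ 2.1010 → 2.101 bits.

2.101 bits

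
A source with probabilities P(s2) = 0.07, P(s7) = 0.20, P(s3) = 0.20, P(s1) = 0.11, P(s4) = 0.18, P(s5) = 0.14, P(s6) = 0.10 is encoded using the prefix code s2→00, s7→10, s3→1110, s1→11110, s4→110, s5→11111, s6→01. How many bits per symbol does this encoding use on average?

3.33 bits/symbol

L̄ = Σ pᵢ·ℓᵢ = 0.07·2 + 0.20·2 + 0.20·4 + 0.11·5 + 0.18·3 + 0.14·5 + 0.10·2 = 3.33 bits/symbol.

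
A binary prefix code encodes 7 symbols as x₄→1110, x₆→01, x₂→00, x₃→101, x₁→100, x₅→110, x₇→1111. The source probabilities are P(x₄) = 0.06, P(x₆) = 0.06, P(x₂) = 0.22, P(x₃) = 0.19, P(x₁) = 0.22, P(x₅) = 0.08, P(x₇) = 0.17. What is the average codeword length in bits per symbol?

L̄ = Σ pᵢ·ℓᵢ = 0.06·4 + 0.06·2 + 0.22·2 + 0.19·3 + 0.22·3 + 0.08·3 + 0.17·4 = 2.95 bits/symbol.

2.95 bits/symbol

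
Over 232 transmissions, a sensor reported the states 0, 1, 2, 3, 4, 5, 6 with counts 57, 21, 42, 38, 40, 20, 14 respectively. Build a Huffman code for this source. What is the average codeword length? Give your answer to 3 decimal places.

Probabilities are the counts divided by 232.
Repeatedly combine the two least-probable nodes; the expected code length is the sum of the merged weights.
merge 7/116 + 5/58 → 17/116
merge 21/232 + 17/116 → 55/232
merge 19/116 + 5/29 → 39/116
merge 21/116 + 55/232 → 97/232
merge 57/232 + 39/116 → 135/232
merge 97/232 + 135/232 → 1
L = 17/116 + 55/232 + 39/116 + 97/232 + 135/232 + 1 = 631/232 ≈ 2.720 bits/symbol.

2.720 bits/symbol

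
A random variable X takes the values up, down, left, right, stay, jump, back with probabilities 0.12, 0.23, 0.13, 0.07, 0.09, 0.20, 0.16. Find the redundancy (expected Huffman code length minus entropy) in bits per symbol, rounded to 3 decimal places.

Entropy H = −Σ p log₂ p ≈ 2.7060 bits.
Huffman merges: 7/100+9/100→4/25; 3/25+13/100→1/4; 4/25+4/25→8/25; 1/5+23/100→43/100; 1/4+8/25→57/100; 43/100+57/100→1. L = 273/100 ≈ 2.7300.
L − H = 2.7300 − 2.7060 = 0.024 bits.

0.024 bits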